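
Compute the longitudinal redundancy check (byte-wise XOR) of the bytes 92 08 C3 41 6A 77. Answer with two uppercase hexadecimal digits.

05

XOR the bytes together:
  start with 0x92
  0x92 ⊕ 0x08 = 0x9A
  0x9A ⊕ 0xC3 = 0x59
  0x59 ⊕ 0x41 = 0x18
  0x18 ⊕ 0x6A = 0x72
  0x72 ⊕ 0x77 = 0x05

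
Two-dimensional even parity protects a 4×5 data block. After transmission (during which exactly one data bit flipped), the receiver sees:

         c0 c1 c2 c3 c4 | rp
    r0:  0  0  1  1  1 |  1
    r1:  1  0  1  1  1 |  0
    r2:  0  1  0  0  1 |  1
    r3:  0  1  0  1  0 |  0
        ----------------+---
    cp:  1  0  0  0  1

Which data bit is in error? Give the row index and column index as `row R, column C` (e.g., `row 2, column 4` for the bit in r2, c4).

row 2, column 3

Recompute each row's even parity and compare to rp:
  r0: data parity 1, sent rp 1 → ok
  r1: data parity 0, sent rp 0 → ok
  r2: data parity 0, sent rp 1 → mismatch
  r3: data parity 0, sent rp 0 → ok
Recompute each column's even parity and compare to cp:
  c0: data parity 1, sent cp 1 → ok
  c1: data parity 0, sent cp 0 → ok
  c2: data parity 0, sent cp 0 → ok
  c3: data parity 1, sent cp 0 → mismatch
  c4: data parity 1, sent cp 1 → ok
Exactly one row (r2) and one column (c3) fail → the flipped bit is at their intersection.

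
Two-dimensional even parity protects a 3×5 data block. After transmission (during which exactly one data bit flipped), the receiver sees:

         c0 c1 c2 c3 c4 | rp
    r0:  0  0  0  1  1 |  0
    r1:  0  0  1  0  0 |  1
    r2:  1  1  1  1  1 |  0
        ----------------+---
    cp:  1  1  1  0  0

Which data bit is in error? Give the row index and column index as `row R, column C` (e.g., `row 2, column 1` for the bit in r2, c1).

row 2, column 2

Recompute each row's even parity and compare to rp:
  r0: data parity 0, sent rp 0 → ok
  r1: data parity 1, sent rp 1 → ok
  r2: data parity 1, sent rp 0 → mismatch
Recompute each column's even parity and compare to cp:
  c0: data parity 1, sent cp 1 → ok
  c1: data parity 1, sent cp 1 → ok
  c2: data parity 0, sent cp 1 → mismatch
  c3: data parity 0, sent cp 0 → ok
  c4: data parity 0, sent cp 0 → ok
Exactly one row (r2) and one column (c2) fail → the flipped bit is at their intersection.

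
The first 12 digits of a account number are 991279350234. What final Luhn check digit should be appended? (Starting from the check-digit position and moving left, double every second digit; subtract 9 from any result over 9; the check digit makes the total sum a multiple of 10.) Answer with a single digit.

Partial digits right→left: 4 3 2 0 5 3 9 7 2 1 9 9
Double every second digit counting from the check-digit position (so the 1st, 3rd, 5th, ... of the partial from the right).
  doubled (with −9 where >9): 8 4 1 9 4 9 → sum 35
  kept as-is: 3 0 3 7 1 9 → sum 23
Total = 35 + 23 = 58.
Check digit = (10 − (58 mod 10)) mod 10 = 2.

2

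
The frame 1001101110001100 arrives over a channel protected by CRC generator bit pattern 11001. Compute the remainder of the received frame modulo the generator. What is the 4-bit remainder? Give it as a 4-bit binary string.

Modulo-2 division of 1001101110001100 by 11001:
  pos 0: 10011 XOR 11001 = 01010
  pos 1: 10100 XOR 11001 = 01101
  pos 2: 11011 XOR 11001 = 00010
  pos 5: 10110 XOR 11001 = 01111
  pos 6: 11110 XOR 11001 = 00111
  pos 8: 11101 XOR 11001 = 00100
  pos 10: 10010 XOR 11001 = 01011
  pos 11: 10110 XOR 11001 = 01111
Remainder = 1111 (nonzero — an error is detected).

1111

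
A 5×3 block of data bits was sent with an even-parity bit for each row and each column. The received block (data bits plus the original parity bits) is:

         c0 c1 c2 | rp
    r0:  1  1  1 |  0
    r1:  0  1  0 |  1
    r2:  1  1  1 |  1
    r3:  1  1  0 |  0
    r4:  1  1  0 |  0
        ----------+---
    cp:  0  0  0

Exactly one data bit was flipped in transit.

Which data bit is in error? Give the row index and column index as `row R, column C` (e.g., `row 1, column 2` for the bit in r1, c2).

row 0, column 1

Recompute each row's even parity and compare to rp:
  r0: data parity 1, sent rp 0 → mismatch
  r1: data parity 1, sent rp 1 → ok
  r2: data parity 1, sent rp 1 → ok
  r3: data parity 0, sent rp 0 → ok
  r4: data parity 0, sent rp 0 → ok
Recompute each column's even parity and compare to cp:
  c0: data parity 0, sent cp 0 → ok
  c1: data parity 1, sent cp 0 → mismatch
  c2: data parity 0, sent cp 0 → ok
Exactly one row (r0) and one column (c1) fail → the flipped bit is at their intersection.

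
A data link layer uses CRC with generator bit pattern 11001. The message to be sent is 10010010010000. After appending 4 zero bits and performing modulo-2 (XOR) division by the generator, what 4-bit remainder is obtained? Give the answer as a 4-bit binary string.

Append 4 zeros: 100100100100000000. Divide by 11001 (XOR where the leading bit is 1):
  pos 0: 10010 XOR 11001 = 01011
  pos 1: 10110 XOR 11001 = 01111
  pos 2: 11111 XOR 11001 = 00110
  pos 4: 11000 XOR 11001 = 00001
  pos 8: 11000 XOR 11001 = 00001
  pos 12: 10000 XOR 11001 = 01001
  pos 13: 10010 XOR 11001 = 01011
Remainder (last 4 bits) = 1011. This is the CRC / FCS.

1011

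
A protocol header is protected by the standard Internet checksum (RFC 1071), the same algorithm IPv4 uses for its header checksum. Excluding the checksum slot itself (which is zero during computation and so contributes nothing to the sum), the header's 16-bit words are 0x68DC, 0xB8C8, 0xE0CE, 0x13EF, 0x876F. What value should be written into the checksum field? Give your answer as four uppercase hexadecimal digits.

622D

One's-complement addition (fold any carry out of bit 15 back into bit 0):
  0x68DC + 0xB8C8 = 0x121A4 → wrap carry → 0x21A5
  0x21A5 + 0xE0CE = 0x10273 → wrap carry → 0x0274
  0x0274 + 0x13EF = 0x01663
  0x1663 + 0x876F = 0x09DD2
One's-complement sum = 0x9DD2.
Checksum = ~0x9DD2 & 0xFFFF = 0x622D.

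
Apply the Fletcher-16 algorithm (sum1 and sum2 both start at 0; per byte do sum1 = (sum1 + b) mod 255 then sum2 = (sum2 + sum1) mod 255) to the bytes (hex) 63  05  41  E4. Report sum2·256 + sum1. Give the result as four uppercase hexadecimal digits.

Running sums (mod 255):
  after byte 0 (63): sum1=99, sum2=99
  after byte 1 (05): sum1=104, sum2=203
  after byte 2 (41): sum1=169, sum2=117
  after byte 3 (E4): sum1=142, sum2=4
Checksum = sum2·256 + sum1 = 4·256 + 142 = 1166 = 0x048E.

048E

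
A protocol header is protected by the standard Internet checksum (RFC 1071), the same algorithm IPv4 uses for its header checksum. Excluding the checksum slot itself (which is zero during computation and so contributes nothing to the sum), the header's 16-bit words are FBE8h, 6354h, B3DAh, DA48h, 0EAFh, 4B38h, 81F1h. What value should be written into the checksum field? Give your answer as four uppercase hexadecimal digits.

One's-complement addition (fold any carry out of bit 15 back into bit 0):
  0xFBE8 + 0x6354 = 0x15F3C → wrap carry → 0x5F3D
  0x5F3D + 0xB3DA = 0x11317 → wrap carry → 0x1318
  0x1318 + 0xDA48 = 0x0ED60
  0xED60 + 0x0EAF = 0x0FC0F
  0xFC0F + 0x4B38 = 0x14747 → wrap carry → 0x4748
  0x4748 + 0x81F1 = 0x0C939
One's-complement sum = 0xC939.
Checksum = ~0xC939 & 0xFFFF = 0x36C6.

36C6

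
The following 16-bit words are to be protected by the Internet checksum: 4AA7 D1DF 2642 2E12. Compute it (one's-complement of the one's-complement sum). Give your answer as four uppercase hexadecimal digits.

One's-complement addition (fold any carry out of bit 15 back into bit 0):
  0x4AA7 + 0xD1DF = 0x11C86 → wrap carry → 0x1C87
  0x1C87 + 0x2642 = 0x042C9
  0x42C9 + 0x2E12 = 0x070DB
One's-complement sum = 0x70DB.
Checksum = ~0x70DB & 0xFFFF = 0x8F24.

8F24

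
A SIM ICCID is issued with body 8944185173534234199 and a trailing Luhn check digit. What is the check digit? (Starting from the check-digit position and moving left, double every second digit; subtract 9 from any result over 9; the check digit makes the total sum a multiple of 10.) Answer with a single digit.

8

Partial digits right→left: 9 9 1 4 3 2 4 3 5 3 7 1 5 8 1 4 4 9 8
Double every second digit counting from the check-digit position (so the 1st, 3rd, 5th, ... of the partial from the right).
  doubled (with −9 where >9): 9 2 6 8 1 5 1 2 8 7 → sum 49
  kept as-is: 9 4 2 3 3 1 8 4 9 → sum 43
Total = 49 + 43 = 92.
Check digit = (10 − (92 mod 10)) mod 10 = 8.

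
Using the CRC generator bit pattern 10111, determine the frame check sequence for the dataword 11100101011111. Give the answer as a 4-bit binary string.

Append 4 zeros: 111001010111110000. Divide by 10111 (XOR where the leading bit is 1):
  pos 0: 11100 XOR 10111 = 01011
  pos 1: 10111 XOR 10111 = 00000
  pos 7: 10111 XOR 10111 = 00000
  pos 12: 11000 XOR 10111 = 01111
  pos 13: 11110 XOR 10111 = 01001
Remainder (last 4 bits) = 1001. This is the CRC / FCS.

1001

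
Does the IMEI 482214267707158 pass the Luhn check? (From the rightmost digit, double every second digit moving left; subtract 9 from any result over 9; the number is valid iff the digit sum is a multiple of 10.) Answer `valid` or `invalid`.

From the right, keep odd positions and double even positions (subtract 9 from any doubled value over 9):
  doubled (positions 2,4,...): 1 5 5 3 8 4 7 → sum 33
  kept (positions 1,3,...): 8 1 0 7 2 1 2 4 → sum 25
Total = 58.
58 mod 10 = 8, so the number is invalid.

invalid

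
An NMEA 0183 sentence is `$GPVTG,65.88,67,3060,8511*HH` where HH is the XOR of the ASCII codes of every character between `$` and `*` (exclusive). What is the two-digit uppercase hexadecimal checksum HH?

76

XOR the ASCII codes of the payload characters:
  'G' = 0x47 → acc = 0x47
  'P' = 0x50 → acc = 0x17
  'V' = 0x56 → acc = 0x41
  'T' = 0x54 → acc = 0x15
  'G' = 0x47 → acc = 0x52
  ',' = 0x2C → acc = 0x7E
  '6' = 0x36 → acc = 0x48
  '5' = 0x35 → acc = 0x7D
  '.' = 0x2E → acc = 0x53
  '8' = 0x38 → acc = 0x6B
  '8' = 0x38 → acc = 0x53
  ',' = 0x2C → acc = 0x7F
  '6' = 0x36 → acc = 0x49
  '7' = 0x37 → acc = 0x7E
  ',' = 0x2C → acc = 0x52
  '3' = 0x33 → acc = 0x61
  '0' = 0x30 → acc = 0x51
  '6' = 0x36 → acc = 0x67
  '0' = 0x30 → acc = 0x57
  ',' = 0x2C → acc = 0x7B
  '8' = 0x38 → acc = 0x43
  '5' = 0x35 → acc = 0x76
  '1' = 0x31 → acc = 0x47
  '1' = 0x31 → acc = 0x76
Checksum = 0x76.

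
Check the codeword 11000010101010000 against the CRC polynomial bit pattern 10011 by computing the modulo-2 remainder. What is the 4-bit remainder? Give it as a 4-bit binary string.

1110

Modulo-2 division of 11000010101010000 by 10011:
  pos 0: 11000 XOR 10011 = 01011
  pos 1: 10110 XOR 10011 = 00101
  pos 3: 10110 XOR 10011 = 00101
  pos 5: 10110 XOR 10011 = 00101
  pos 7: 10110 XOR 10011 = 00101
  pos 9: 10110 XOR 10011 = 00101
  pos 11: 10100 XOR 10011 = 00111
Remainder = 1110 (nonzero — an error is detected).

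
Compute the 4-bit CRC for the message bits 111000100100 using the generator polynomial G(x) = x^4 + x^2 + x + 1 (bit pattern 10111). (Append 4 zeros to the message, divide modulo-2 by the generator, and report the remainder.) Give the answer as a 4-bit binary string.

0111

Append 4 zeros: 1110001001000000. Divide by 10111 (XOR where the leading bit is 1):
  pos 0: 11100 XOR 10111 = 01011
  pos 1: 10110 XOR 10111 = 00001
  pos 5: 11001 XOR 10111 = 01110
  pos 6: 11100 XOR 10111 = 01011
  pos 7: 10110 XOR 10111 = 00001
  pos 11: 10000 XOR 10111 = 00111
Remainder (last 4 bits) = 0111. This is the CRC / FCS.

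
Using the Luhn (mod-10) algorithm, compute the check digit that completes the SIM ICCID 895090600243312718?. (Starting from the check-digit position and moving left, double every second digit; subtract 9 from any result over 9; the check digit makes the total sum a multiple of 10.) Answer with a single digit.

Partial digits right→left: 8 1 7 2 1 3 3 4 2 0 0 6 0 9 0 5 9 8
Double every second digit counting from the check-digit position (so the 1st, 3rd, 5th, ... of the partial from the right).
  doubled (with −9 where >9): 7 5 2 6 4 0 0 0 9 → sum 33
  kept as-is: 1 2 3 4 0 6 9 5 8 → sum 38
Total = 33 + 38 = 71.
Check digit = (10 − (71 mod 10)) mod 10 = 9.

9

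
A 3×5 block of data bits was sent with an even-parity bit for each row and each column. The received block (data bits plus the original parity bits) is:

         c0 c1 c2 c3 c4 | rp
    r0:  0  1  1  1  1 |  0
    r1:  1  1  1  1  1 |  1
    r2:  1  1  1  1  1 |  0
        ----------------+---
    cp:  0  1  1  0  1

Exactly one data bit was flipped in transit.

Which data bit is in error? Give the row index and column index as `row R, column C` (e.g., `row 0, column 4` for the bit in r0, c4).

Recompute each row's even parity and compare to rp:
  r0: data parity 0, sent rp 0 → ok
  r1: data parity 1, sent rp 1 → ok
  r2: data parity 1, sent rp 0 → mismatch
Recompute each column's even parity and compare to cp:
  c0: data parity 0, sent cp 0 → ok
  c1: data parity 1, sent cp 1 → ok
  c2: data parity 1, sent cp 1 → ok
  c3: data parity 1, sent cp 0 → mismatch
  c4: data parity 1, sent cp 1 → ok
Exactly one row (r2) and one column (c3) fail → the flipped bit is at their intersection.

row 2, column 3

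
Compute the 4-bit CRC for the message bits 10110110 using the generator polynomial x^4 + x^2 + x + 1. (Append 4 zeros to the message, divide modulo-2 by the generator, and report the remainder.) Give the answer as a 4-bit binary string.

0100

Append 4 zeros: 101101100000. Divide by 10111 (XOR where the leading bit is 1):
  pos 0: 10110 XOR 10111 = 00001
  pos 4: 11100 XOR 10111 = 01011
  pos 5: 10110 XOR 10111 = 00001
Remainder (last 4 bits) = 0100. This is the CRC / FCS.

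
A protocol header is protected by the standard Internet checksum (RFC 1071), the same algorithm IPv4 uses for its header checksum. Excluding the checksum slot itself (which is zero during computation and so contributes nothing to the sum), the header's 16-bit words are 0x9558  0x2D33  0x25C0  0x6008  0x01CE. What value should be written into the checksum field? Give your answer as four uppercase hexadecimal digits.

One's-complement addition (fold any carry out of bit 15 back into bit 0):
  0x9558 + 0x2D33 = 0x0C28B
  0xC28B + 0x25C0 = 0x0E84B
  0xE84B + 0x6008 = 0x14853 → wrap carry → 0x4854
  0x4854 + 0x01CE = 0x04A22
One's-complement sum = 0x4A22.
Checksum = ~0x4A22 & 0xFFFF = 0xB5DD.

B5DD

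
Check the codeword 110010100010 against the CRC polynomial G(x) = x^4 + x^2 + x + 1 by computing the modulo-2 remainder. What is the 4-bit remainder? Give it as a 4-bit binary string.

0010

Modulo-2 division of 110010100010 by 10111:
  pos 0: 11001 XOR 10111 = 01110
  pos 1: 11100 XOR 10111 = 01011
  pos 2: 10111 XOR 10111 = 00000
Remainder = 0010 (nonzero — an error is detected).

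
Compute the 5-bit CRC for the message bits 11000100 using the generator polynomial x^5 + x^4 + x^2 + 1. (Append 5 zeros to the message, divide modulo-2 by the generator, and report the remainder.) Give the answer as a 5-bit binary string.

Append 5 zeros: 1100010000000. Divide by 110101 (XOR where the leading bit is 1):
  pos 0: 110001 XOR 110101 = 000100
  pos 3: 100000 XOR 110101 = 010101
  pos 4: 101010 XOR 110101 = 011111
  pos 5: 111110 XOR 110101 = 001011
  pos 7: 101100 XOR 110101 = 011001
Remainder (last 5 bits) = 11001. This is the CRC / FCS.

11001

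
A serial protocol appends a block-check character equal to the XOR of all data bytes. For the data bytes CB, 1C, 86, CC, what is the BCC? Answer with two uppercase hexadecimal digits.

XOR the bytes together:
  start with 0xCB
  0xCB ⊕ 0x1C = 0xD7
  0xD7 ⊕ 0x86 = 0x51
  0x51 ⊕ 0xCC = 0x9D

9D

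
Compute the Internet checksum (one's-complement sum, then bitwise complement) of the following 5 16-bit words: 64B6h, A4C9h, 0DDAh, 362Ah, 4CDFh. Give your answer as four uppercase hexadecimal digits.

659C

One's-complement addition (fold any carry out of bit 15 back into bit 0):
  0x64B6 + 0xA4C9 = 0x1097F → wrap carry → 0x0980
  0x0980 + 0x0DDA = 0x0175A
  0x175A + 0x362A = 0x04D84
  0x4D84 + 0x4CDF = 0x09A63
One's-complement sum = 0x9A63.
Checksum = ~0x9A63 & 0xFFFF = 0x659C.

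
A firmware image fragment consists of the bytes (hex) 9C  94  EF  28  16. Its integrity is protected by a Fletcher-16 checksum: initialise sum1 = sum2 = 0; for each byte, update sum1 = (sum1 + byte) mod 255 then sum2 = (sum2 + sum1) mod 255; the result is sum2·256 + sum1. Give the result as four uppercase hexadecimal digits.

Running sums (mod 255):
  after byte 0 (9C): sum1=156, sum2=156
  after byte 1 (94): sum1=49, sum2=205
  after byte 2 (EF): sum1=33, sum2=238
  after byte 3 (28): sum1=73, sum2=56
  after byte 4 (16): sum1=95, sum2=151
Checksum = sum2·256 + sum1 = 151·256 + 95 = 38751 = 0x975F.

975F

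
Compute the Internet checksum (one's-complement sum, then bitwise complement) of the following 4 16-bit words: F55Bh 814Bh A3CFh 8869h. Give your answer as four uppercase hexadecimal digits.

5D1F

One's-complement addition (fold any carry out of bit 15 back into bit 0):
  0xF55B + 0x814B = 0x176A6 → wrap carry → 0x76A7
  0x76A7 + 0xA3CF = 0x11A76 → wrap carry → 0x1A77
  0x1A77 + 0x8869 = 0x0A2E0
One's-complement sum = 0xA2E0.
Checksum = ~0xA2E0 & 0xFFFF = 0x5D1F.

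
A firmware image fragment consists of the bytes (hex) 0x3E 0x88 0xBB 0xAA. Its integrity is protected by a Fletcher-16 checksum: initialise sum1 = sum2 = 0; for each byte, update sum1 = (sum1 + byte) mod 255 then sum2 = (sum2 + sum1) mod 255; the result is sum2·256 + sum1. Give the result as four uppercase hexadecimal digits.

Running sums (mod 255):
  after byte 0 (0x3E): sum1=62, sum2=62
  after byte 1 (0x88): sum1=198, sum2=5
  after byte 2 (0xBB): sum1=130, sum2=135
  after byte 3 (0xAA): sum1=45, sum2=180
Checksum = sum2·256 + sum1 = 180·256 + 45 = 46125 = 0xB42D.

B42D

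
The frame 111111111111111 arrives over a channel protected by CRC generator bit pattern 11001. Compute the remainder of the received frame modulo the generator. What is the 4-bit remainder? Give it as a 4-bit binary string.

0000

Modulo-2 division of 111111111111111 by 11001:
  pos 0: 11111 XOR 11001 = 00110
  pos 2: 11011 XOR 11001 = 00010
  pos 5: 10111 XOR 11001 = 01110
  pos 6: 11101 XOR 11001 = 00100
  pos 8: 10011 XOR 11001 = 01010
  pos 9: 10101 XOR 11001 = 01100
  pos 10: 11001 XOR 11001 = 00000
Remainder = 0000 (zero — the frame passes the CRC check).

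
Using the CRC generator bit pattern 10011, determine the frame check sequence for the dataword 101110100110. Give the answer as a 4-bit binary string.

1101

Append 4 zeros: 1011101001100000. Divide by 10011 (XOR where the leading bit is 1):
  pos 0: 10111 XOR 10011 = 00100
  pos 2: 10001 XOR 10011 = 00010
  pos 5: 10001 XOR 10011 = 00010
  pos 8: 10100 XOR 10011 = 00111
  pos 10: 11100 XOR 10011 = 01111
  pos 11: 11110 XOR 10011 = 01101
Remainder (last 4 bits) = 1101. This is the CRC / FCS.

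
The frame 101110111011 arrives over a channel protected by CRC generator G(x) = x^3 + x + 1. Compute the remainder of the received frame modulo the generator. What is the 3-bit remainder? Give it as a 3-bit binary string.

000

Modulo-2 division of 101110111011 by 1011:
  pos 0: 1011 XOR 1011 = 0000
  pos 4: 1011 XOR 1011 = 0000
  pos 8: 1011 XOR 1011 = 0000
Remainder = 000 (zero — the frame passes the CRC check).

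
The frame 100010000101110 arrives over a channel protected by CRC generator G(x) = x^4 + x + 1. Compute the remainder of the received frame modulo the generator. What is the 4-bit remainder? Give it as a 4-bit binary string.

Modulo-2 division of 100010000101110 by 10011:
  pos 0: 10001 XOR 10011 = 00010
  pos 3: 10000 XOR 10011 = 00011
  pos 6: 11010 XOR 10011 = 01001
  pos 7: 10011 XOR 10011 = 00000
Remainder = 0110 (nonzero — an error is detected).

0110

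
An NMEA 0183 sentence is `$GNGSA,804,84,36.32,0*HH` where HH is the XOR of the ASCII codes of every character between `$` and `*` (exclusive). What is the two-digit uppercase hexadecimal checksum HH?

XOR the ASCII codes of the payload characters:
  'G' = 0x47 → acc = 0x47
  'N' = 0x4E → acc = 0x09
  'G' = 0x47 → acc = 0x4E
  'S' = 0x53 → acc = 0x1D
  'A' = 0x41 → acc = 0x5C
  ',' = 0x2C → acc = 0x70
  '8' = 0x38 → acc = 0x48
  '0' = 0x30 → acc = 0x78
  '4' = 0x34 → acc = 0x4C
  ',' = 0x2C → acc = 0x60
  '8' = 0x38 → acc = 0x58
  '4' = 0x34 → acc = 0x6C
  ',' = 0x2C → acc = 0x40
  '3' = 0x33 → acc = 0x73
  '6' = 0x36 → acc = 0x45
  '.' = 0x2E → acc = 0x6B
  '3' = 0x33 → acc = 0x58
  '2' = 0x32 → acc = 0x6A
  ',' = 0x2C → acc = 0x46
  '0' = 0x30 → acc = 0x76
Checksum = 0x76.

76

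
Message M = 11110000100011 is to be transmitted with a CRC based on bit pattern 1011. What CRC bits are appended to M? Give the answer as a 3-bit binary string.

101

Append 3 zeros: 11110000100011000. Divide by 1011 (XOR where the leading bit is 1):
  pos 0: 1111 XOR 1011 = 0100
  pos 1: 1000 XOR 1011 = 0011
  pos 3: 1100 XOR 1011 = 0111
  pos 4: 1110 XOR 1011 = 0101
  pos 5: 1011 XOR 1011 = 0000
  pos 12: 1100 XOR 1011 = 0111
  pos 13: 1110 XOR 1011 = 0101
Remainder (last 3 bits) = 101. This is the CRC / FCS.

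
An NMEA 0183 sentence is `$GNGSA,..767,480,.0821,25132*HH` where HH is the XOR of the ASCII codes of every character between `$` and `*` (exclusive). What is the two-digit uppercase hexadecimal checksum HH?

XOR the ASCII codes of the payload characters:
  'G' = 0x47 → acc = 0x47
  'N' = 0x4E → acc = 0x09
  'G' = 0x47 → acc = 0x4E
  'S' = 0x53 → acc = 0x1D
  'A' = 0x41 → acc = 0x5C
  ',' = 0x2C → acc = 0x70
  '.' = 0x2E → acc = 0x5E
  '.' = 0x2E → acc = 0x70
  '7' = 0x37 → acc = 0x47
  '6' = 0x36 → acc = 0x71
  '7' = 0x37 → acc = 0x46
  ',' = 0x2C → acc = 0x6A
  '4' = 0x34 → acc = 0x5E
  '8' = 0x38 → acc = 0x66
  '0' = 0x30 → acc = 0x56
  ',' = 0x2C → acc = 0x7A
  '.' = 0x2E → acc = 0x54
  '0' = 0x30 → acc = 0x64
  '8' = 0x38 → acc = 0x5C
  '2' = 0x32 → acc = 0x6E
  '1' = 0x31 → acc = 0x5F
  ',' = 0x2C → acc = 0x73
  '2' = 0x32 → acc = 0x41
  '5' = 0x35 → acc = 0x74
  '1' = 0x31 → acc = 0x45
  '3' = 0x33 → acc = 0x76
  '2' = 0x32 → acc = 0x44
Checksum = 0x44.

44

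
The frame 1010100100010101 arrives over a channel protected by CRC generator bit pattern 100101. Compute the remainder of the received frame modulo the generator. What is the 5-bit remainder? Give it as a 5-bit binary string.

Modulo-2 division of 1010100100010101 by 100101:
  pos 0: 101010 XOR 100101 = 001111
  pos 2: 111101 XOR 100101 = 011000
  pos 3: 110000 XOR 100101 = 010101
  pos 4: 101010 XOR 100101 = 001111
  pos 6: 111101 XOR 100101 = 011000
  pos 7: 110000 XOR 100101 = 010101
  pos 8: 101011 XOR 100101 = 001110
  pos 10: 111001 XOR 100101 = 011100
Remainder = 11100 (nonzero — an error is detected).

11100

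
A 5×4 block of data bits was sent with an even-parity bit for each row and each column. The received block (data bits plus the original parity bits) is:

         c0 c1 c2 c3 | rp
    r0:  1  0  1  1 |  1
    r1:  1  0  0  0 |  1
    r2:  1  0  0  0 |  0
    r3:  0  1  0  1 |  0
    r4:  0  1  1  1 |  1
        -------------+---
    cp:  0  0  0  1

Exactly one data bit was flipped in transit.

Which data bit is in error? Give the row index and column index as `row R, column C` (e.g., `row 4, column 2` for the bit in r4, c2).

row 2, column 0

Recompute each row's even parity and compare to rp:
  r0: data parity 1, sent rp 1 → ok
  r1: data parity 1, sent rp 1 → ok
  r2: data parity 1, sent rp 0 → mismatch
  r3: data parity 0, sent rp 0 → ok
  r4: data parity 1, sent rp 1 → ok
Recompute each column's even parity and compare to cp:
  c0: data parity 1, sent cp 0 → mismatch
  c1: data parity 0, sent cp 0 → ok
  c2: data parity 0, sent cp 0 → ok
  c3: data parity 1, sent cp 1 → ok
Exactly one row (r2) and one column (c0) fail → the flipped bit is at their intersection.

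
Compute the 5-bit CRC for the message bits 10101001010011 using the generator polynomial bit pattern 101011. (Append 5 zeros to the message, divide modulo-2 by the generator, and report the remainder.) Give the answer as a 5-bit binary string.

10011

Append 5 zeros: 1010100101001100000. Divide by 101011 (XOR where the leading bit is 1):
  pos 0: 101010 XOR 101011 = 000001
  pos 5: 101010 XOR 101011 = 000001
  pos 10: 101100 XOR 101011 = 000111
  pos 13: 111000 XOR 101011 = 010011
Remainder (last 5 bits) = 10011. This is the CRC / FCS.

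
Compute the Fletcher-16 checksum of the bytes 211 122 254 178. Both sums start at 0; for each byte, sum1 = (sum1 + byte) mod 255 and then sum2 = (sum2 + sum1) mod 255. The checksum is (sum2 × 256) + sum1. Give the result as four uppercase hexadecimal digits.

Running sums (mod 255):
  after byte 0 (211): sum1=211, sum2=211
  after byte 1 (122): sum1=78, sum2=34
  after byte 2 (254): sum1=77, sum2=111
  after byte 3 (178): sum1=0, sum2=111
Checksum = sum2·256 + sum1 = 111·256 + 0 = 28416 = 0x6F00.

6F00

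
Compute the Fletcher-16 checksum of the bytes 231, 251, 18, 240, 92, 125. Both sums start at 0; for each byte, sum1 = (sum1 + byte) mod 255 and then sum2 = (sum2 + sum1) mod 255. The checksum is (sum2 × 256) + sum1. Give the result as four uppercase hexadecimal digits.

ACC0

Running sums (mod 255):
  after byte 0 (231): sum1=231, sum2=231
  after byte 1 (251): sum1=227, sum2=203
  after byte 2 (18): sum1=245, sum2=193
  after byte 3 (240): sum1=230, sum2=168
  after byte 4 (92): sum1=67, sum2=235
  after byte 5 (125): sum1=192, sum2=172
Checksum = sum2·256 + sum1 = 172·256 + 192 = 44224 = 0xACC0.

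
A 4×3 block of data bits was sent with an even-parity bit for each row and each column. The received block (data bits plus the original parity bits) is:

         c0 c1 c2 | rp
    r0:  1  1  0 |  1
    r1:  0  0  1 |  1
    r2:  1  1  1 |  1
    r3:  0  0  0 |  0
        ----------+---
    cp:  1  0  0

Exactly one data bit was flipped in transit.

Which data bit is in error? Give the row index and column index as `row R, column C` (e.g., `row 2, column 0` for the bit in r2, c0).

row 0, column 0

Recompute each row's even parity and compare to rp:
  r0: data parity 0, sent rp 1 → mismatch
  r1: data parity 1, sent rp 1 → ok
  r2: data parity 1, sent rp 1 → ok
  r3: data parity 0, sent rp 0 → ok
Recompute each column's even parity and compare to cp:
  c0: data parity 0, sent cp 1 → mismatch
  c1: data parity 0, sent cp 0 → ok
  c2: data parity 0, sent cp 0 → ok
Exactly one row (r0) and one column (c0) fail → the flipped bit is at their intersection.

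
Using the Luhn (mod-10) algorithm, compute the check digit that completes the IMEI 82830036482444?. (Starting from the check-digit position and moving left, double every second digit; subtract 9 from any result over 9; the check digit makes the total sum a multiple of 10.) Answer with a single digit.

Partial digits right→left: 4 4 4 2 8 4 6 3 0 0 3 8 2 8
Double every second digit counting from the check-digit position (so the 1st, 3rd, 5th, ... of the partial from the right).
  doubled (with −9 where >9): 8 8 7 3 0 6 4 → sum 36
  kept as-is: 4 2 4 3 0 8 8 → sum 29
Total = 36 + 29 = 65.
Check digit = (10 − (65 mod 10)) mod 10 = 5.

5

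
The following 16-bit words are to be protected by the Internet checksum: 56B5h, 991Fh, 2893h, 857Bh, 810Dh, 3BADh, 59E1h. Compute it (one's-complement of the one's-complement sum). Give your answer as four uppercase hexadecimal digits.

4B80

One's-complement addition (fold any carry out of bit 15 back into bit 0):
  0x56B5 + 0x991F = 0x0EFD4
  0xEFD4 + 0x2893 = 0x11867 → wrap carry → 0x1868
  0x1868 + 0x857B = 0x09DE3
  0x9DE3 + 0x810D = 0x11EF0 → wrap carry → 0x1EF1
  0x1EF1 + 0x3BAD = 0x05A9E
  0x5A9E + 0x59E1 = 0x0B47F
One's-complement sum = 0xB47F.
Checksum = ~0xB47F & 0xFFFF = 0x4B80.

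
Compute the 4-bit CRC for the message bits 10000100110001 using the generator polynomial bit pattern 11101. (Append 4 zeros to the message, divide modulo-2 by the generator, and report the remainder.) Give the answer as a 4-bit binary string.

0100

Append 4 zeros: 100001001100010000. Divide by 11101 (XOR where the leading bit is 1):
  pos 0: 10000 XOR 11101 = 01101
  pos 1: 11011 XOR 11101 = 00110
  pos 3: 11000 XOR 11101 = 00101
  pos 5: 10111 XOR 11101 = 01010
  pos 6: 10100 XOR 11101 = 01001
  pos 7: 10010 XOR 11101 = 01111
  pos 8: 11110 XOR 11101 = 00011
  pos 11: 11100 XOR 11101 = 00001
Remainder (last 4 bits) = 0100. This is the CRC / FCS.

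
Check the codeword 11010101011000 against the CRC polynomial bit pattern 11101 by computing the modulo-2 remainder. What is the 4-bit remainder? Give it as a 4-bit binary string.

1000

Modulo-2 division of 11010101011000 by 11101:
  pos 0: 11010 XOR 11101 = 00111
  pos 2: 11110 XOR 11101 = 00011
  pos 5: 11101 XOR 11101 = 00000
Remainder = 1000 (nonzero — an error is detected).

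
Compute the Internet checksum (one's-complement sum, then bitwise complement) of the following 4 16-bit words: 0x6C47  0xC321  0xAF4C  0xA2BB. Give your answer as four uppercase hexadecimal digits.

One's-complement addition (fold any carry out of bit 15 back into bit 0):
  0x6C47 + 0xC321 = 0x12F68 → wrap carry → 0x2F69
  0x2F69 + 0xAF4C = 0x0DEB5
  0xDEB5 + 0xA2BB = 0x18170 → wrap carry → 0x8171
One's-complement sum = 0x8171.
Checksum = ~0x8171 & 0xFFFF = 0x7E8E.

7E8E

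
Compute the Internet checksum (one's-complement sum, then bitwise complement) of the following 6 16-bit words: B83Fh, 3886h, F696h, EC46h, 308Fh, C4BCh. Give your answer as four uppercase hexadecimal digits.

One's-complement addition (fold any carry out of bit 15 back into bit 0):
  0xB83F + 0x3886 = 0x0F0C5
  0xF0C5 + 0xF696 = 0x1E75B → wrap carry → 0xE75C
  0xE75C + 0xEC46 = 0x1D3A2 → wrap carry → 0xD3A3
  0xD3A3 + 0x308F = 0x10432 → wrap carry → 0x0433
  0x0433 + 0xC4BC = 0x0C8EF
One's-complement sum = 0xC8EF.
Checksum = ~0xC8EF & 0xFFFF = 0x3710.

3710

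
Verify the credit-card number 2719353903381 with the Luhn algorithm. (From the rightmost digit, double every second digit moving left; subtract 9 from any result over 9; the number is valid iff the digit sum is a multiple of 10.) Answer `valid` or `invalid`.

From the right, keep odd positions and double even positions (subtract 9 from any doubled value over 9):
  doubled (positions 2,4,...): 7 6 9 1 9 5 → sum 37
  kept (positions 1,3,...): 1 3 0 3 3 1 2 → sum 13
Total = 50.
50 mod 10 = 0, so the number is valid.

valid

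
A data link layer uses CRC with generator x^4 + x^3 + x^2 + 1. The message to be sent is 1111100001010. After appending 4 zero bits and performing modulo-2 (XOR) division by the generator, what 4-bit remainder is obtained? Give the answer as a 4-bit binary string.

Append 4 zeros: 11111000010100000. Divide by 11101 (XOR where the leading bit is 1):
  pos 0: 11111 XOR 11101 = 00010
  pos 3: 10000 XOR 11101 = 01101
  pos 4: 11010 XOR 11101 = 00111
  pos 6: 11110 XOR 11101 = 00011
  pos 9: 11100 XOR 11101 = 00001
Remainder (last 4 bits) = 1000. This is the CRC / FCS.

1000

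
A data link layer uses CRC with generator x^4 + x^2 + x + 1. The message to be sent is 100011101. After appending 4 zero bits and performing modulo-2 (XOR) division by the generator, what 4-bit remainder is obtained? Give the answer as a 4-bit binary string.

Append 4 zeros: 1000111010000. Divide by 10111 (XOR where the leading bit is 1):
  pos 0: 10001 XOR 10111 = 00110
  pos 2: 11011 XOR 10111 = 01100
  pos 3: 11000 XOR 10111 = 01111
  pos 4: 11111 XOR 10111 = 01000
  pos 5: 10000 XOR 10111 = 00111
  pos 7: 11100 XOR 10111 = 01011
  pos 8: 10110 XOR 10111 = 00001
Remainder (last 4 bits) = 0001. This is the CRC / FCS.

0001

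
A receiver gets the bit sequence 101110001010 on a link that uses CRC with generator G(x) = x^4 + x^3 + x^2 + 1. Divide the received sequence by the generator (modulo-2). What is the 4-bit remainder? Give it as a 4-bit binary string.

0000

Modulo-2 division of 101110001010 by 11101:
  pos 0: 10111 XOR 11101 = 01010
  pos 1: 10100 XOR 11101 = 01001
  pos 2: 10010 XOR 11101 = 01111
  pos 3: 11110 XOR 11101 = 00011
  pos 6: 11101 XOR 11101 = 00000
Remainder = 0000 (zero — the frame passes the CRC check).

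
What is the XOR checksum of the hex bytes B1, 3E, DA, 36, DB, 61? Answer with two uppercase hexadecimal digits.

XOR the bytes together:
  start with 0xB1
  0xB1 ⊕ 0x3E = 0x8F
  0x8F ⊕ 0xDA = 0x55
  0x55 ⊕ 0x36 = 0x63
  0x63 ⊕ 0xDB = 0xB8
  0xB8 ⊕ 0x61 = 0xD9

D9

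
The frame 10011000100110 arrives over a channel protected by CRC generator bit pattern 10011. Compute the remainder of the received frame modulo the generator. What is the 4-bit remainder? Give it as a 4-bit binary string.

0000

Modulo-2 division of 10011000100110 by 10011:
  pos 0: 10011 XOR 10011 = 00000
  pos 8: 10011 XOR 10011 = 00000
Remainder = 0000 (zero — the frame passes the CRC check).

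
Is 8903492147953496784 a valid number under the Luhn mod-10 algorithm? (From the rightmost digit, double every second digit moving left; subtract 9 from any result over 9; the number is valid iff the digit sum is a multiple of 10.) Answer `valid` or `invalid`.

valid

From the right, keep odd positions and double even positions (subtract 9 from any doubled value over 9):
  doubled (positions 2,4,...): 7 3 8 1 5 2 9 6 9 → sum 50
  kept (positions 1,3,...): 4 7 9 3 9 4 2 4 0 8 → sum 50
Total = 100.
100 mod 10 = 0, so the number is valid.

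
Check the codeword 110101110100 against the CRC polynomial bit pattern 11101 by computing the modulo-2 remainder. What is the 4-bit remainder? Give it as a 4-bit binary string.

0111

Modulo-2 division of 110101110100 by 11101:
  pos 0: 11010 XOR 11101 = 00111
  pos 2: 11111 XOR 11101 = 00010
  pos 5: 10101 XOR 11101 = 01000
  pos 6: 10000 XOR 11101 = 01101
  pos 7: 11010 XOR 11101 = 00111
Remainder = 0111 (nonzero — an error is detected).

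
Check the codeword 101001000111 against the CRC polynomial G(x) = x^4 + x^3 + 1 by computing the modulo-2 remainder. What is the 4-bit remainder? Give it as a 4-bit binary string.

0000

Modulo-2 division of 101001000111 by 11001:
  pos 0: 10100 XOR 11001 = 01101
  pos 1: 11011 XOR 11001 = 00010
  pos 4: 10000 XOR 11001 = 01001
  pos 5: 10011 XOR 11001 = 01010
  pos 6: 10101 XOR 11001 = 01100
  pos 7: 11001 XOR 11001 = 00000
Remainder = 0000 (zero — the frame passes the CRC check).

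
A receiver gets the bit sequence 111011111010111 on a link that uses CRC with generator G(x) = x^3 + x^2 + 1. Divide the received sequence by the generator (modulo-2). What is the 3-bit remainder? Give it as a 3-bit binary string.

Modulo-2 division of 111011111010111 by 1101:
  pos 0: 1110 XOR 1101 = 0011
  pos 2: 1111 XOR 1101 = 0010
  pos 4: 1011 XOR 1101 = 0110
  pos 5: 1101 XOR 1101 = 0000
  pos 10: 1011 XOR 1101 = 0110
  pos 11: 1101 XOR 1101 = 0000
Remainder = 000 (zero — the frame passes the CRC check).

000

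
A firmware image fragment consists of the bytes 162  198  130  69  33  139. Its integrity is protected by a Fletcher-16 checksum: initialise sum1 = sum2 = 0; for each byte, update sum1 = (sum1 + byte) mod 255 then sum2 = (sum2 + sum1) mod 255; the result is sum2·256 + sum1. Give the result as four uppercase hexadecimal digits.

Running sums (mod 255):
  after byte 0 (162): sum1=162, sum2=162
  after byte 1 (198): sum1=105, sum2=12
  after byte 2 (130): sum1=235, sum2=247
  after byte 3 (69): sum1=49, sum2=41
  after byte 4 (33): sum1=82, sum2=123
  after byte 5 (139): sum1=221, sum2=89
Checksum = sum2·256 + sum1 = 89·256 + 221 = 23005 = 0x59DD.

59DD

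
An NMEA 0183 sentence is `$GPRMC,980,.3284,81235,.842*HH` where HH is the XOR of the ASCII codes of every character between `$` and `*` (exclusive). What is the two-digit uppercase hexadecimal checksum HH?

XOR the ASCII codes of the payload characters:
  'G' = 0x47 → acc = 0x47
  'P' = 0x50 → acc = 0x17
  'R' = 0x52 → acc = 0x45
  'M' = 0x4D → acc = 0x08
  'C' = 0x43 → acc = 0x4B
  ',' = 0x2C → acc = 0x67
  '9' = 0x39 → acc = 0x5E
  '8' = 0x38 → acc = 0x66
  '0' = 0x30 → acc = 0x56
  ',' = 0x2C → acc = 0x7A
  '.' = 0x2E → acc = 0x54
  '3' = 0x33 → acc = 0x67
  '2' = 0x32 → acc = 0x55
  '8' = 0x38 → acc = 0x6D
  '4' = 0x34 → acc = 0x59
  ',' = 0x2C → acc = 0x75
  '8' = 0x38 → acc = 0x4D
  '1' = 0x31 → acc = 0x7C
  '2' = 0x32 → acc = 0x4E
  '3' = 0x33 → acc = 0x7D
  '5' = 0x35 → acc = 0x48
  ',' = 0x2C → acc = 0x64
  '.' = 0x2E → acc = 0x4A
  '8' = 0x38 → acc = 0x72
  '4' = 0x34 → acc = 0x46
  '2' = 0x32 → acc = 0x74
Checksum = 0x74.

74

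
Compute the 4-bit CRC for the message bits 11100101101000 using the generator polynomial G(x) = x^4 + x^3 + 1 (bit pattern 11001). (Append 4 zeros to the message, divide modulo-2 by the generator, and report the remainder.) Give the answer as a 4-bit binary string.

Append 4 zeros: 111001011010000000. Divide by 11001 (XOR where the leading bit is 1):
  pos 0: 11100 XOR 11001 = 00101
  pos 2: 10110 XOR 11001 = 01111
  pos 3: 11111 XOR 11001 = 00110
  pos 5: 11010 XOR 11001 = 00011
  pos 8: 11100 XOR 11001 = 00101
  pos 10: 10100 XOR 11001 = 01101
  pos 11: 11010 XOR 11001 = 00011
Remainder (last 4 bits) = 1100. This is the CRC / FCS.

1100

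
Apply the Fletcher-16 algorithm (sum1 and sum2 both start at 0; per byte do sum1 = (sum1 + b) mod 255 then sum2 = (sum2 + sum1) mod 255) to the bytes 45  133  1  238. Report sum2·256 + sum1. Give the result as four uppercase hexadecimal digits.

36A2

Running sums (mod 255):
  after byte 0 (45): sum1=45, sum2=45
  after byte 1 (133): sum1=178, sum2=223
  after byte 2 (1): sum1=179, sum2=147
  after byte 3 (238): sum1=162, sum2=54
Checksum = sum2·256 + sum1 = 54·256 + 162 = 13986 = 0x36A2.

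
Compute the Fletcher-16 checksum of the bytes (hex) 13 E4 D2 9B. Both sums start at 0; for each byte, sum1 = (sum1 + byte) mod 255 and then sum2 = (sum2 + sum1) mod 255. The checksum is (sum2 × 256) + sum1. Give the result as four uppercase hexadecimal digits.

Running sums (mod 255):
  after byte 0 (13): sum1=19, sum2=19
  after byte 1 (E4): sum1=247, sum2=11
  after byte 2 (D2): sum1=202, sum2=213
  after byte 3 (9B): sum1=102, sum2=60
Checksum = sum2·256 + sum1 = 60·256 + 102 = 15462 = 0x3C66.

3C66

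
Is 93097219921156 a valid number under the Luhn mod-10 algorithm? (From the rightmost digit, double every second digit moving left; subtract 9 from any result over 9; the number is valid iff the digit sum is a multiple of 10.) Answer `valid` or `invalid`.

valid

From the right, keep odd positions and double even positions (subtract 9 from any doubled value over 9):
  doubled (positions 2,4,...): 1 2 9 2 5 0 9 → sum 28
  kept (positions 1,3,...): 6 1 2 9 2 9 3 → sum 32
Total = 60.
60 mod 10 = 0, so the number is valid.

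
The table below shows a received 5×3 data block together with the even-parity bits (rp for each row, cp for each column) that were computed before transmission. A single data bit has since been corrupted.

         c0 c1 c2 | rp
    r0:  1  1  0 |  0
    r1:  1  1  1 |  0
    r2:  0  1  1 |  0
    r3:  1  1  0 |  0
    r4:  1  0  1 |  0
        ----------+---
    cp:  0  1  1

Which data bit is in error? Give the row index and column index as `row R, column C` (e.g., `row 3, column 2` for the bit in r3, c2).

row 1, column 1

Recompute each row's even parity and compare to rp:
  r0: data parity 0, sent rp 0 → ok
  r1: data parity 1, sent rp 0 → mismatch
  r2: data parity 0, sent rp 0 → ok
  r3: data parity 0, sent rp 0 → ok
  r4: data parity 0, sent rp 0 → ok
Recompute each column's even parity and compare to cp:
  c0: data parity 0, sent cp 0 → ok
  c1: data parity 0, sent cp 1 → mismatch
  c2: data parity 1, sent cp 1 → ok
Exactly one row (r1) and one column (c1) fail → the flipped bit is at their intersection.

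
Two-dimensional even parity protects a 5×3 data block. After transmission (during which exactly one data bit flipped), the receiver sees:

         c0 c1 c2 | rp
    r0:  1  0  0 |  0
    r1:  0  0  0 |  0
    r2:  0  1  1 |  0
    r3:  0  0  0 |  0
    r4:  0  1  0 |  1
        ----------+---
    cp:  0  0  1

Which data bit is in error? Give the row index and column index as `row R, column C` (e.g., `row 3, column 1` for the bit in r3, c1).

Recompute each row's even parity and compare to rp:
  r0: data parity 1, sent rp 0 → mismatch
  r1: data parity 0, sent rp 0 → ok
  r2: data parity 0, sent rp 0 → ok
  r3: data parity 0, sent rp 0 → ok
  r4: data parity 1, sent rp 1 → ok
Recompute each column's even parity and compare to cp:
  c0: data parity 1, sent cp 0 → mismatch
  c1: data parity 0, sent cp 0 → ok
  c2: data parity 1, sent cp 1 → ok
Exactly one row (r0) and one column (c0) fail → the flipped bit is at their intersection.

row 0, column 0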